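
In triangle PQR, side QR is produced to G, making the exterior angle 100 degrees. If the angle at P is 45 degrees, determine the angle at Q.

The exterior angle theorem states that an exterior angle equals the sum of the two non-adjacent interior angles.
So 100 = 45 + angle Q, which gives angle Q = 100 - 45 = 55 degrees.

55 degrees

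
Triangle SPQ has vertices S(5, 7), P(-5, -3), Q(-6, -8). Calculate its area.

Shoelace: Area = (1/2)|5(-3--8) + -5(-8-7) + -6(7--3)| = (1/2)(40) = 20

20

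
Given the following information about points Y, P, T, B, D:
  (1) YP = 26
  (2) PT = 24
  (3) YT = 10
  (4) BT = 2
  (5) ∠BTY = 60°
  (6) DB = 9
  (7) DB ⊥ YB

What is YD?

Step 1: By the law of cosines on triangle BTY: BY² = 2² + 10² − 2·2·10·cos(60°) = 84, so BY = 2·√21.
Step 2: By the law of cosines on triangle YBD: YD² = (2·√21)² + 9² − 2·2·√21·9·cos(90°) = 165, so YD = √165.

Therefore, the length of YD = √165.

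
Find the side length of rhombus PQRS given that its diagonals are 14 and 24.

The diagonals of a rhombus bisect each other at right angles.
Half-diagonals: 14/2 = 7 and 24/2 = 12
side = sqrt(7^2 + 12^2)
side = sqrt(49 + 144)
side = sqrt(193)

sqrt(193)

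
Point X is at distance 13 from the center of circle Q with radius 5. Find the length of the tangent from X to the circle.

tangent = √(d² - r²) = √(13² - 5²) = √(169 - 25) = √144 = 12

12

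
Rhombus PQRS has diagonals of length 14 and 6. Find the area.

Area of a rhombus = (d1 * d2) / 2
Area = (14 * 6) / 2
Area = 84 / 2
Area = 42

42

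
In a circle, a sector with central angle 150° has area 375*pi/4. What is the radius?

Sector area A = πr² × θ/360, so r² = 360A / (πθ).
r² = 360 × 375*pi/4 / (π × 150)
r² = 225
r = 15

15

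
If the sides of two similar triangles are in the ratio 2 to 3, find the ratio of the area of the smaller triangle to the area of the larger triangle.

Area scales with the square of linear dimensions. If every length is multiplied by 2/3, then the area is multiplied by (2/3)^2 = 4/9.
The area ratio is 4:9.

4:9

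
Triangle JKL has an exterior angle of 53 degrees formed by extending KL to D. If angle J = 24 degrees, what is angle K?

The exterior angle theorem states that an exterior angle equals the sum of the two non-adjacent interior angles.
So 53 = 24 + angle K, which gives angle K = 53 - 24 = 29 degrees.

29 degrees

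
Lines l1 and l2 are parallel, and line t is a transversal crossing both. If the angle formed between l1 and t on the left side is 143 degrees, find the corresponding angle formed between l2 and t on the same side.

Corresponding angles are equal: 143 degrees.

143 degrees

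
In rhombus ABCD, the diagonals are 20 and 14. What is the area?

Area = (20 * 14) / 2 = 280 / 2 = 140

140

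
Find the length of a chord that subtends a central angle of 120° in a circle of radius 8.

Drop a perpendicular from the center to the chord, bisecting both the chord and the central angle.
Each half-chord = r sin(θ/2) = 8 sin(60°).
The full chord = 2 × 8 × sin(60°) = 8*sqrt(3).

8*sqrt(3)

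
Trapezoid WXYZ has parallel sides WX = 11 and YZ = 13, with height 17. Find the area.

Area = (11 + 13) * 17 / 2 = 408 / 2 = 204

204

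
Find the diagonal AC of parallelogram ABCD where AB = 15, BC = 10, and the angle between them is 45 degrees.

The diagonal of a parallelogram can be found by treating two adjacent sides and the diagonal as a triangle.
Applying the law of cosines with sides 15, 10 and included angle 45°:
d^2 = 225 + 100 - 300*cos(45°) = 325 - 150*sqrt(2)
d = 5*sqrt(13 - 6*sqrt(2))

5*sqrt(13 - 6*sqrt(2))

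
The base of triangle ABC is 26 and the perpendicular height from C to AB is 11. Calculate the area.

A triangle's area is half the area of a rectangle with the same base and height.
Area = (1/2) * 26 * 11 = 143.

143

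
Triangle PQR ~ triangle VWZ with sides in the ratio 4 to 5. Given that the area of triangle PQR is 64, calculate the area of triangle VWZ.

Area ratio = (4/5)^2 = 16/25. Area of VWZ = 64 * 25/16 = 100.

100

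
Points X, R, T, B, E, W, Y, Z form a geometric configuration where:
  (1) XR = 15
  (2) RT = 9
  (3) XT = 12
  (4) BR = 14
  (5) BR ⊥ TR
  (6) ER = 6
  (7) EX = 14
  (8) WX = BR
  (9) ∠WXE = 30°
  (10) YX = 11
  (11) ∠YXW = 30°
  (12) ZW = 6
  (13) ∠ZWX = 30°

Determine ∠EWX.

From the given relations: WX = BR = 14.
Step 1: By the law of cosines on triangle WXE: WE² = 14² + 14² − 2·14·14·cos(30°) = 52.52, so WE ≈ 7.25.
Step 2: By the inverse law of cosines on triangle EWX: cos(∠EWX) = (7.25² + 14² − 14²) / (2·7.25·14) = 52.52/202.91 = 0.2588, so ∠EWX = 75°.

Therefore, the measure of angle ∠EWX = 75°.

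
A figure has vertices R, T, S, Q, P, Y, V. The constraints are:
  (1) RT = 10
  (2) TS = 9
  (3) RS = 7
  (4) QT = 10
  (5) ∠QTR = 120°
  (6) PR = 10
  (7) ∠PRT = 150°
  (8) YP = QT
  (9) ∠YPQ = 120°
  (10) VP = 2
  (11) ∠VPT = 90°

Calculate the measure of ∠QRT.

Step 1: By the law of cosines on triangle RTQ: RQ² = 10² + 10² − 2·10·10·cos(120°) = 300, so RQ = 10·√3.
Step 2: By the inverse law of cosines on triangle QRT: cos(∠QRT) = ((10·√3)² + 10² − 10²) / (2·10·√3·10) = 300/346.41 = 0.866, so ∠QRT = 30°.

Therefore, the measure of angle ∠QRT = 30°.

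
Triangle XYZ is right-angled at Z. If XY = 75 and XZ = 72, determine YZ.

By the Pythagorean theorem: YZ^2 = XY^2 - XZ^2
YZ^2 = 75^2 - 72^2 = 5625 - 5184 = 441
YZ = sqrt(441) = 21

21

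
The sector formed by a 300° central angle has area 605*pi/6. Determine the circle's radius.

Sector area A = πr² × θ/360, so r² = 360A / (πθ).
r² = 360 × 605*pi/6 / (π × 300)
r² = 121
r = 11

11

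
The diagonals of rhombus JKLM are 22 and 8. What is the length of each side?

In a rhombus, the diagonals bisect each other perpendicularly, creating four congruent right triangles.
Each triangle has legs 11 (half of 22) and 4 (half of 8).
The hypotenuse of each right triangle is a side of the rhombus:
side = sqrt(11^2 + 4^2) = sqrt(137)

sqrt(137)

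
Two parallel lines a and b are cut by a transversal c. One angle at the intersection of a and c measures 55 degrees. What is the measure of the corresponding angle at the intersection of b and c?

Corresponding angles formed by parallel lines and a transversal are equal.
The given angle is 55 degrees.
The corresponding angle = 55 degrees.

55 degrees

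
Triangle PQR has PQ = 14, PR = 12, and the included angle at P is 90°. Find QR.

The included angle is 90°, so the triangle is right-angled at P. The opposite side QR is the hypotenuse.
By the Pythagorean theorem: QR = sqrt(14^2 + 12^2) = sqrt(340) = 2*sqrt(85).

2*sqrt(85)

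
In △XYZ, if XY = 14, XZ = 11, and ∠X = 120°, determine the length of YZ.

Law of cosines: YZ^2 = 14^2 + 11^2 - 2(14)(11)cos(120°) = 471, so YZ = sqrt(471).

sqrt(471)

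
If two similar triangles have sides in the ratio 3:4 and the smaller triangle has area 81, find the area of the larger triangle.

Area ratio = (3/4)^2 = 9/16. Area of the larger triangle = 81 * 16/9 = 144.

144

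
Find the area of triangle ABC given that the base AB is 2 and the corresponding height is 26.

A triangle's area is half the area of a rectangle with the same base and height.
Area = (1/2) * 2 * 26 = 26.

26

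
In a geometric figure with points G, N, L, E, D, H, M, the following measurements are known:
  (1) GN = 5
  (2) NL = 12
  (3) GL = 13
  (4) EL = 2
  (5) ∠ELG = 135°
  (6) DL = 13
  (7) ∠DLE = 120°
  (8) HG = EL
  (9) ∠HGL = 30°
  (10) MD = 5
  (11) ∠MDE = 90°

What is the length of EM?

Step 1: By the law of cosines on triangle ELD: ED² = 2² + 13² − 2·2·13·cos(120°) = 199, so ED = √199.
Step 2: By the law of cosines on triangle EDM: EM² = √199² + 5² − 2·√199·5·cos(90°) = 224, so EM = 4·√14.

Therefore, the length of EM = 4·√14.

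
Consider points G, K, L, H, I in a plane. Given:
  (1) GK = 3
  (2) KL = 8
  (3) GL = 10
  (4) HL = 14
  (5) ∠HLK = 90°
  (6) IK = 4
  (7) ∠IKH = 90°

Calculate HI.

Step 1: By the law of cosines on triangle HLK: HK² = 14² + 8² − 2·14·8·cos(90°) = 260, so HK = 2·√65.
Step 2: By the law of cosines on triangle HKI: HI² = (2·√65)² + 4² − 2·2·√65·4·cos(90°) = 276, so HI = 2·√69.

Therefore, the length of HI = 2·√69.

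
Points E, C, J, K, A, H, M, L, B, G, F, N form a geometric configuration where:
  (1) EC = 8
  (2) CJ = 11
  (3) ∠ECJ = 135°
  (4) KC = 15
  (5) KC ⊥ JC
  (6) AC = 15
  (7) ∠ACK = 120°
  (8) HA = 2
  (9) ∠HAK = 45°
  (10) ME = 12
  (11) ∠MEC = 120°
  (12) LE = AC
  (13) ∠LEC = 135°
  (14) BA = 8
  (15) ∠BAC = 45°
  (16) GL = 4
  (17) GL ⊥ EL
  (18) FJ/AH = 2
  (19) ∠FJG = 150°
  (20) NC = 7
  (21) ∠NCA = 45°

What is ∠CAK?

Step 1: By the law of cosines on triangle ACK: AK² = 15² + 15² − 2·15·15·cos(120°) = 675, so AK = 15·√3.
Step 2: By the inverse law of cosines on triangle CAK: cos(∠CAK) = (15² + (15·√3)² − 15²) / (2·15·15·√3) = 675/779.42 = 0.866, so ∠CAK = 30°.

Therefore, the measure of angle ∠CAK = 30°.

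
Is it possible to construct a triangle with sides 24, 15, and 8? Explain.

Check the triangle inequality: 15 + 8 = 23 ≤ 24.
Since the sum of two sides does not exceed the third, no triangle can be formed.

No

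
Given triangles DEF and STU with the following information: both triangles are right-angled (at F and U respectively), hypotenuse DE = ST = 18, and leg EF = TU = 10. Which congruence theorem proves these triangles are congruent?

The given information provides:
both triangles are right-angled (at F and U respectively), hypotenuse DE = ST = 18, and leg EF = TU = 10
This matches the HL congruence theorem.
The hypotenuse and one leg of two right triangles are equal (Hypotenuse-Leg).

HL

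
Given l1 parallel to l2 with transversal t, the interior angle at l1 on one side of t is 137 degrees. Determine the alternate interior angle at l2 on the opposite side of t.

Alternate interior angles lie on opposite sides of the transversal, between the parallel lines.
By the alternate interior angle theorem, they are equal: 137 degrees.

137 degrees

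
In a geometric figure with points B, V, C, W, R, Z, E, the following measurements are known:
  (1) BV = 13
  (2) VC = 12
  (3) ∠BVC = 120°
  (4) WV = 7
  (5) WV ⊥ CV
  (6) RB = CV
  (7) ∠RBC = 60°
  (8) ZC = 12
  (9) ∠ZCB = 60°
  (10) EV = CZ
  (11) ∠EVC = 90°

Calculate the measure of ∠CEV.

From the given relations: EV = CZ = 12.
Step 1: By the law of cosines on triangle EVC: EC² = 12² + 12² − 2·12·12·cos(90°) = 288, so EC = 12·√2.
Step 2: By the inverse law of cosines on triangle CEV: cos(∠CEV) = ((12·√2)² + 12² − 12²) / (2·12·√2·12) = 288/407.29 = 0.7071, so ∠CEV = 45°.

Therefore, the measure of angle ∠CEV = 45°.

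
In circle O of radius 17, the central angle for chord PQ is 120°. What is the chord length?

Chord length = 2r sin(θ/2)
= 2 × 17 × sin(120°/2)
= 2 × 17 × sin(60°)
= 17*sqrt(3)

17*sqrt(3)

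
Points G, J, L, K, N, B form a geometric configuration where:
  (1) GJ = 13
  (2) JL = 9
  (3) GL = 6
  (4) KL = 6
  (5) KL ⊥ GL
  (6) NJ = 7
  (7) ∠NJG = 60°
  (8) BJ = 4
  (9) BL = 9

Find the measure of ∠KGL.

Step 1: By the law of cosines on triangle GLK: GK² = 6² + 6² − 2·6·6·cos(90°) = 72, so GK = 6·√2.
Step 2: By the inverse law of cosines on triangle KGL: cos(∠KGL) = ((6·√2)² + 6² − 6²) / (2·6·√2·6) = 72/101.82 = 0.7071, so ∠KGL = 45°.

Therefore, the measure of angle ∠KGL = 45°.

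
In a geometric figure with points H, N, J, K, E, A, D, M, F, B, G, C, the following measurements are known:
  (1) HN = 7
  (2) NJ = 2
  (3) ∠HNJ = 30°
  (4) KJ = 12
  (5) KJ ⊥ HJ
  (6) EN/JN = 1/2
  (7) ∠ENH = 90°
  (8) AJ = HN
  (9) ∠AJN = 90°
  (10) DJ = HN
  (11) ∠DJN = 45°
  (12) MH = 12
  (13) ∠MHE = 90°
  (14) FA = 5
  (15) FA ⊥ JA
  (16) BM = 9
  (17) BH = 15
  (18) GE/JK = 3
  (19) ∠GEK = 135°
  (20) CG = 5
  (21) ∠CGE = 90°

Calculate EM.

From the given relations: EN = 1/2·JN = 1/2·2 = 1.
Step 1: By the law of cosines on triangle ENH: EH² = 1² + 7² − 2·1·7·cos(90°) = 50, so EH = 5·√2.
Step 2: By the law of cosines on triangle EHM: EM² = (5·√2)² + 12² − 2·5·√2·12·cos(90°) = 194, so EM = √194.

Therefore, the length of EM = √194.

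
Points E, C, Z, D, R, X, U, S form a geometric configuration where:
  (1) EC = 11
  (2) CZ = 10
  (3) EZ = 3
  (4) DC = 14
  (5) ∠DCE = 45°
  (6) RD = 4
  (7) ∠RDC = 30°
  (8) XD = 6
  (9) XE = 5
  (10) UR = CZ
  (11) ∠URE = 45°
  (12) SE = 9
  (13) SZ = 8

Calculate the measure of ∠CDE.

Step 1: By the law of cosines on triangle DCE: DE² = 14² + 11² − 2·14·11·cos(45°) = 99.21, so DE ≈ 9.96.
Step 2: By the inverse law of cosines on triangle CDE: cos(∠CDE) = (14² + 9.96² − 11²) / (2·14·9.96) = 174.21/278.89 = 0.6247, so ∠CDE = 51.34°.

Therefore, the measure of angle ∠CDE = 51.34°.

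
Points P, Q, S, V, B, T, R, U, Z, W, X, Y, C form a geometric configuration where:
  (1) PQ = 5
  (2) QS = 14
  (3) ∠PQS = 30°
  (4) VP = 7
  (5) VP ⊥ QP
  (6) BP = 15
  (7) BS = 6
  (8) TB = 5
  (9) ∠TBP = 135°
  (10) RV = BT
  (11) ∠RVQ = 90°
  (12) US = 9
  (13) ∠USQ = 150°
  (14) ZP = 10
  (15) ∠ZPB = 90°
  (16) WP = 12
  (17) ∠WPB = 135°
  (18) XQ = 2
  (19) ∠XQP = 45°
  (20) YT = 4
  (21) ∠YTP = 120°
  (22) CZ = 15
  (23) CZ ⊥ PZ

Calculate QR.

From the given relations: RV = BT = 5.
Step 1: By the law of cosines on triangle VPQ: VQ² = 7² + 5² − 2·7·5·cos(90°) = 74, so VQ = √74.
Step 2: By the law of cosines on triangle QVR: QR² = √74² + 5² − 2·√74·5·cos(90°) = 99, so QR = 3·√11.

Therefore, the length of QR = 3·√11.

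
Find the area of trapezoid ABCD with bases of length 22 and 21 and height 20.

A trapezoid's area equals the midsegment times the height.
The midsegment is (22 + 21) / 2 = 43/2.
Area = 43/2 * 20 = 430.

430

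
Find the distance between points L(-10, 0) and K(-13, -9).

d = sqrt((-13 - -10)^2 + (-9 - 0)^2)
d = sqrt(-3^2 + -9^2)
d = sqrt(9 + 81)
d = sqrt(90) = 3*sqrt(10)

3*sqrt(10)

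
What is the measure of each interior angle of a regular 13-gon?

Each interior angle of a regular n-gon is (n - 2) * 180 / n.
For n = 13: (13 - 2) * 180 / 13 = 1980/13 = 1980/13 degrees.

1980/13 degrees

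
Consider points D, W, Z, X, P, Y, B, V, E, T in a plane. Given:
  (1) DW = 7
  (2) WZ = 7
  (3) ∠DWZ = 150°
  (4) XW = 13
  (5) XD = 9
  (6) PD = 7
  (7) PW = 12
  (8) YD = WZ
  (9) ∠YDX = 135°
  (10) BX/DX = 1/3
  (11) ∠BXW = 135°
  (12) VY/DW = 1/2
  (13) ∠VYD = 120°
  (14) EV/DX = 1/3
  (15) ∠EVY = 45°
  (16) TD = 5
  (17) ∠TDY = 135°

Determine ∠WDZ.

Step 1: By the law of cosines on triangle DWZ: DZ² = 7² + 7² − 2·7·7·cos(150°) = 182.87, so DZ ≈ 13.52.
Step 2: By the inverse law of cosines on triangle WDZ: cos(∠WDZ) = (7² + 13.52² − 7²) / (2·7·13.52) = 182.87/189.32 = 0.9659, so ∠WDZ = 15°.

Therefore, the measure of angle ∠WDZ = 15°.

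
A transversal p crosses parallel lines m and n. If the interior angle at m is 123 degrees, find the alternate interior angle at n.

Alternate interior angles formed by parallel lines and a transversal are equal.
The given angle is 123 degrees.
The alternate interior angle = 123 degrees.

123 degrees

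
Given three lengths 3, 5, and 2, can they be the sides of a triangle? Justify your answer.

Check the triangle inequality: 3 + 2 = 5 ≤ 5.
Since the sum of two sides does not exceed the third, no triangle can be formed.

No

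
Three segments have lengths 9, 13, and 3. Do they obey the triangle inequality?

No.
The triangle inequality is violated: 9 + 3 = 12 ≤ 13.
These lengths cannot form a triangle.

No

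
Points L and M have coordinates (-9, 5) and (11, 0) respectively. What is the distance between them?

d = sqrt((20)^2 + (-5)^2) = sqrt(425) = 5*sqrt(17)

5*sqrt(17)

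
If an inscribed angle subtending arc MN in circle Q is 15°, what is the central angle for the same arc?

The inscribed angle theorem states that a central angle is always twice any inscribed angle that subtends the same arc.
Since the inscribed angle is 15°, the central angle = 2 × 15° = 30°.

30°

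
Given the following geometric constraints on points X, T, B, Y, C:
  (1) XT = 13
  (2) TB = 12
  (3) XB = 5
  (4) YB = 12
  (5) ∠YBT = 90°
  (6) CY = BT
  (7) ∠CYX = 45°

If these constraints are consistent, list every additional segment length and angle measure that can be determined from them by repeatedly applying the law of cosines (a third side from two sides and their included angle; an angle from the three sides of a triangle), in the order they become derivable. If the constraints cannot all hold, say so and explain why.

The constraints are consistent. Derivable facts, in order:
After 1 step:
- TY = 12·√2
- ∠BTX = 22.62°
- ∠BXT = 67.38°
- ∠TBX = 90°
After 2 steps:
- ∠BTY = 45°
- ∠BYT = 45°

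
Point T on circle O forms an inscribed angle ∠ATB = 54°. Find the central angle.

By the inscribed angle theorem, the central angle is twice the inscribed angle.
Central angle = 2 × 54° = 108°

108°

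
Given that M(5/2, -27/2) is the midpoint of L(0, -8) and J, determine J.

Using the midpoint formula: M = ((x1 + x2)/2, (y1 + y2)/2)
We know M = (5/2, -27/2) and L = (0, -8)
For x: 5/2 = (0 + x2)/2, so x2 = 2*5/2 - 0 = 5
For y: -27/2 = (-8 + y2)/2, so y2 = 2*-27/2 - -8 = -19
J = (5, -19)

(5, -19)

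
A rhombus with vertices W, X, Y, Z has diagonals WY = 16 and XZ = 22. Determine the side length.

The diagonals of a rhombus bisect each other at right angles.
Half-diagonals: 16/2 = 8 and 22/2 = 11
side = sqrt(8^2 + 11^2)
side = sqrt(64 + 121)
side = sqrt(185)

sqrt(185)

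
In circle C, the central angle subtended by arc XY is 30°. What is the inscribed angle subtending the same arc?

An inscribed angle intercepts an arc from a point on the circle, while the central angle intercepts the same arc from the center.
The inscribed angle is always half the central angle: 30° / 2 = 15°.

15°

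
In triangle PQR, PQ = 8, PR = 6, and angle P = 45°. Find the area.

Area = (1/2) * PQ * PR * sin(P)
Area = (1/2) * 8 * 6 * sin(45°)
Area = (1/2) * 8 * 6 * sqrt(2)/2
Area = 12*sqrt(2)

12*sqrt(2)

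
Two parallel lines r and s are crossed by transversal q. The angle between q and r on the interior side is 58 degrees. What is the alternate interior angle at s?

Alternate interior angles formed by parallel lines and a transversal are equal.
The given angle is 58 degrees.
The alternate interior angle = 58 degrees.

58 degrees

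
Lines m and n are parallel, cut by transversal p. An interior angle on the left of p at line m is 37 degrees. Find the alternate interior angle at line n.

Alternate interior angles formed by parallel lines and a transversal are equal.
The given angle is 37 degrees.
The alternate interior angle = 37 degrees.

37 degrees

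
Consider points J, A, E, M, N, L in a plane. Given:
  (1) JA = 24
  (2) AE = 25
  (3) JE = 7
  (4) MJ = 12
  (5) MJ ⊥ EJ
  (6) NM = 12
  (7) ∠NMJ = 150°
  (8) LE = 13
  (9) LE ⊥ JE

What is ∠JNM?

Step 1: By the law of cosines on triangle NMJ: NJ² = 12² + 12² − 2·12·12·cos(150°) = 537.42, so NJ ≈ 23.18.
Step 2: By the inverse law of cosines on triangle JNM: cos(∠JNM) = (23.18² + 12² − 12²) / (2·23.18·12) = 537.42/556.37 = 0.9659, so ∠JNM = 15°.

Therefore, the measure of angle ∠JNM = 15°.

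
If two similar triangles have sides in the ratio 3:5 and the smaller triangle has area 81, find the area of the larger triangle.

The ratio of areas of similar triangles = (side ratio)^2.
Side ratio = 3:5, so area ratio = 9:25.
Area of the larger triangle / Area of the smaller triangle = 25/9
Area of the larger triangle = 81 * 25/9 = 225

225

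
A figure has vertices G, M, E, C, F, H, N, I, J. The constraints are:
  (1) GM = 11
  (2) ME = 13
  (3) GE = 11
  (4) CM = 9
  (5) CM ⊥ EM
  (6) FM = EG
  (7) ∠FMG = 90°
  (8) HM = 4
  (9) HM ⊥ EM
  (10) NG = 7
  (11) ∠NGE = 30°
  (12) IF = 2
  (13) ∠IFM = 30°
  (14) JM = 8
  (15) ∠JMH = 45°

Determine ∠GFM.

From the given relations: FM = EG = 11.
Step 1: By the law of cosines on triangle FMG: FG² = 11² + 11² − 2·11·11·cos(90°) = 242, so FG = 11·√2.
Step 2: By the inverse law of cosines on triangle GFM: cos(∠GFM) = ((11·√2)² + 11² − 11²) / (2·11·√2·11) = 242/342.24 = 0.7071, so ∠GFM = 45°.

Therefore, the measure of angle ∠GFM = 45°.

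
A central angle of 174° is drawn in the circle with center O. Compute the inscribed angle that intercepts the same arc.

By the inscribed angle theorem, the inscribed angle is half the central angle.
Inscribed angle = 174° / 2 = 87°

87°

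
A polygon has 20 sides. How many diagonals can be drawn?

Total line segments between 20 vertices = C(20,2) = 190.
Subtract the 20 sides: 190 - 20 = 170 diagonals.

170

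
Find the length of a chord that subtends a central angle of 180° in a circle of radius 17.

Chord length = 2r sin(θ/2)
= 2 × 17 × sin(180°/2)
= 2 × 17 × sin(90°)
= 34

34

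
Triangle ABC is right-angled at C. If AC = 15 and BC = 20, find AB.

In a right triangle, the square of the hypotenuse equals the sum of the squares of the two legs.
The legs are 15 and 20, so the hypotenuse = sqrt(225 + 400) = sqrt(625) = 25.

25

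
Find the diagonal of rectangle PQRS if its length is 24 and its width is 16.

d = sqrt(24^2 + 16^2) = sqrt(832) = 8*sqrt(13)

8*sqrt(13)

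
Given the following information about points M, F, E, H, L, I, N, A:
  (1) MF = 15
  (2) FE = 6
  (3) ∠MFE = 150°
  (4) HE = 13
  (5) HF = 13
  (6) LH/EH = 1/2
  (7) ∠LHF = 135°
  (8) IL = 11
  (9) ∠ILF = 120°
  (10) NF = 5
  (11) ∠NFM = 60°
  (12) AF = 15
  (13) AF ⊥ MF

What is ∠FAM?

Step 1: By the law of cosines on triangle AFM: AM² = 15² + 15² − 2·15·15·cos(90°) = 450, so AM = 15·√2.
Step 2: By the inverse law of cosines on triangle FAM: cos(∠FAM) = (15² + (15·√2)² − 15²) / (2·15·15·√2) = 450/636.4 = 0.7071, so ∠FAM = 45°.

Therefore, the measure of angle ∠FAM = 45°.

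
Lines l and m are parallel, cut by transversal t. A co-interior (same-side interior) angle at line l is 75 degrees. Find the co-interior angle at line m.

Co-interior angles sum to 180: 180 - 75 = 105 degrees.

105 degrees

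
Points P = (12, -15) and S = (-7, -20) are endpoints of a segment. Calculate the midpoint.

M = ((x₁ + x₂)/2, (y₁ + y₂)/2)
= ((12 + -7)/2, (-15 + -20)/2)
= (5/2, -35/2) = (5/2, -35/2)

(5/2, -35/2)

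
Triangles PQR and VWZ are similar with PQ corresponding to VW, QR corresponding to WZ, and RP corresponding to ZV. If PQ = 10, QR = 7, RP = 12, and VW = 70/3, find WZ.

k = 70/3/10 = 7/3. WZ = 7/3 * 7 = 49/3.

49/3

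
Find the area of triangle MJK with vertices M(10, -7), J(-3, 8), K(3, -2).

Shoelace: Area = (1/2)|10(8--2) + -3(-2--7) + 3(-7-8)| = (1/2)(40) = 20

20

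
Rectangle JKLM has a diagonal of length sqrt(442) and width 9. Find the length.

b = sqrt(d^2 - a^2) = sqrt(442 - 81) = sqrt(361) = 19

19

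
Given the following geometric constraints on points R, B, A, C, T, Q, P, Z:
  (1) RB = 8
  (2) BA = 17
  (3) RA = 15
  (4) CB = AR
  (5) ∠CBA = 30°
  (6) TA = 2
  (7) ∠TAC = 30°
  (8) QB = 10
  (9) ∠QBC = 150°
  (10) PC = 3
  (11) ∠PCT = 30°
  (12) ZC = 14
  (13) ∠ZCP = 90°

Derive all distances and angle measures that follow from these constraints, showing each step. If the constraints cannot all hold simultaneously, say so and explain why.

The constraints are consistent.

From the given relations:
  CB = AR = 15

Step 1: From AB = 17, BC = 15, and ∠ABC = 30°, by the law of cosines:
  AC² = AB² + BC² - 2·AB·BC·cos(30°) = 289 + 225 - 441.7 = 72.33
  AC ≈ 8.5

Step 2: From CB = 15, BQ = 10, and ∠CBQ = 150°, by the law of cosines:
  CQ² = CB² + BQ² - 2·CB·BQ·cos(150°) = 225 + 100 + 259.8 = 584.8
  CQ ≈ 24.18

Step 3: From PC = 3, CZ = 14, and ∠PCZ = 90°, by the law of cosines:
  PZ² = PC² + CZ² - 2·PC·CZ·cos(90°) = 9 + 196 - 0 = 205
  PZ ≈ 14.32

Step 4: From RA = 15, RB = 8, AB = 17, by the inverse law of cosines:
  cos(∠ARB) = (RA² + RB² - AB²) / (2·RA·RB)
  ∠ARB = 90°

Step 5: From BA = 17, BR = 8, AR = 15, by the inverse law of cosines:
  cos(∠ABR) = (BA² + BR² - AR²) / (2·BA·BR)
  ∠ABR = 61.93°

Step 6: From AB = 17, AR = 15, BR = 8, by the inverse law of cosines:
  cos(∠BAR) = (AB² + AR² - BR²) / (2·AB·AR)
  ∠BAR = 28.07°

Step 7: From CA = 8.5, AT = 2, and ∠CAT = 30°, by the law of cosines:
  CT² = CA² + AT² - 2·CA·AT·cos(30°) = 72.33 + 4 - 29.46 = 46.87
  CT ≈ 6.85

Step 8: From AB = 17, AC = 8.5, BC = 15, by the inverse law of cosines:
  cos(∠BAC) = (AB² + AC² - BC²) / (2·AB·AC)
  ∠BAC = 61.87°

Step 9: From CA = 8.5, CB = 15, AB = 17, by the inverse law of cosines:
  cos(∠ACB) = (CA² + CB² - AB²) / (2·CA·CB)
  ∠ACB = 88.13°

Step 10: From CB = 15, CQ = 24.18, BQ = 10, by the inverse law of cosines:
  cos(∠BCQ) = (CB² + CQ² - BQ²) / (2·CB·CQ)
  ∠BCQ = 11.93°

Step 11: From QB = 10, QC = 24.18, BC = 15, by the inverse law of cosines:
  cos(∠BQC) = (QB² + QC² - BC²) / (2·QB·QC)
  ∠BQC = 18.07°

Step 12: From PC = 3, PZ = 14.32, CZ = 14, by the inverse law of cosines:
  cos(∠CPZ) = (PC² + PZ² - CZ²) / (2·PC·PZ)
  ∠CPZ = 77.91°

Step 13: From ZC = 14, ZP = 14.32, CP = 3, by the inverse law of cosines:
  cos(∠CZP) = (ZC² + ZP² - CP²) / (2·ZC·ZP)
  ∠CZP = 12.09°

Step 14: From TC = 6.85, CP = 3, and ∠TCP = 30°, by the law of cosines:
  TP² = TC² + CP² - 2·TC·CP·cos(30°) = 46.87 + 9 - 35.57 = 20.29
  TP ≈ 4.5

Step 15: From CA = 8.5, CT = 6.85, AT = 2, by the inverse law of cosines:
  cos(∠ACT) = (CA² + CT² - AT²) / (2·CA·CT)
  ∠ACT = 8.4°

Step 16: From TA = 2, TC = 6.85, AC = 8.5, by the inverse law of cosines:
  cos(∠ATC) = (TA² + TC² - AC²) / (2·TA·TC)
  ∠ATC = 141.6°

Step 17: From TC = 6.85, TP = 4.5, CP = 3, by the inverse law of cosines:
  cos(∠CTP) = (TC² + TP² - CP²) / (2·TC·TP)
  ∠CTP = 19.45°

Step 18: From PC = 3, PT = 4.5, CT = 6.85, by the inverse law of cosines:
  cos(∠CPT) = (PC² + PT² - CT²) / (2·PC·PT)
  ∠CPT = 130.55°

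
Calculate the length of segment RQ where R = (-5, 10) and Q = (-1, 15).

d = sqrt((-1 - -5)^2 + (15 - 10)^2)
d = sqrt(4^2 + 5^2)
d = sqrt(16 + 25)
d = sqrt(41)

sqrt(41)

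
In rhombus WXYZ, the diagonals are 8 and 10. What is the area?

The diagonals of a rhombus divide it into four right triangles.
Each triangle has legs 8/ 2 = 4 and 10/2 = 5, so each has area (1/2)*4*5 = 10.
Four such triangles give total area = (d1 * d2) / 2 = 40.

40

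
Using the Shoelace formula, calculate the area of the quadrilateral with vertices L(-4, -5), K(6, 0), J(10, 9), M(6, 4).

Shoelace: sum of cross terms = 56, Area = (1/2)|56| = 28

28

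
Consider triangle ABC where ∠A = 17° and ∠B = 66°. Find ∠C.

By the triangle angle sum property, the three interior angles of any triangle add up to 180°.
We know angle A = 17° and angle B = 66°, so their sum is 83°.
Therefore angle C = 180° - 83° = 97°.

97 degrees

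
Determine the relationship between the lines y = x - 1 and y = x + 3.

Slope of line 1: m1 = 1
Slope of line 2: m2 = 1
m1 = m2, so the lines are parallel.

Parallel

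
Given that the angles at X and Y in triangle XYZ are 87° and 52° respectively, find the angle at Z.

By the triangle angle sum property, the three interior angles of any triangle add up to 180°.
We know angle X = 87° and angle Y = 52°, so their sum is 139°.
Therefore angle Z = 180° - 139° = 41°.

41 degrees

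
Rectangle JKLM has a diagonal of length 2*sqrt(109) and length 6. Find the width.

The diagonal of a rectangle forms a right triangle with the two sides.
Rearranging the Pythagorean theorem: missing side = sqrt(d^2 - known^2).
= sqrt(436 - 36) = sqrt(400) = 20.

20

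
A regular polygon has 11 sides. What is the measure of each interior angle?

Each interior angle of a regular n-gon is (n - 2) * 180 / n.
For n = 11: (11 - 2) * 180 / 11 = 1620/11 = 1620/11 degrees.

1620/11 degrees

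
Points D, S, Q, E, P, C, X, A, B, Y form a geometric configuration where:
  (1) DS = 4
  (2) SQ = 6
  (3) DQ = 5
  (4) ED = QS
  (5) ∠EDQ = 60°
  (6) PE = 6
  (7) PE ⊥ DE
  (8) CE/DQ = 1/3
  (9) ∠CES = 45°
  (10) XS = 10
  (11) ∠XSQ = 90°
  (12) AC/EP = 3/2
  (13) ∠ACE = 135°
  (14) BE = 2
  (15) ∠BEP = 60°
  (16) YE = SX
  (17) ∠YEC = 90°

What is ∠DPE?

From the given relations: ED = QS = 6.
Step 1: By the law of cosines on triangle PED: PD² = 6² + 6² − 2·6·6·cos(90°) = 72, so PD = 6·√2.
Step 2: By the inverse law of cosines on triangle DPE: cos(∠DPE) = ((6·√2)² + 6² − 6²) / (2·6·√2·6) = 72/101.82 = 0.7071, so ∠DPE = 45°.

Therefore, the measure of angle ∠DPE = 45°.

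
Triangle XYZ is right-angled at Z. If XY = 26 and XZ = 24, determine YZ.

YZ = sqrt(26^2 - 24^2) = sqrt(100) = 10

10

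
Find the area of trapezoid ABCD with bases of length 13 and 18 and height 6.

Area = (13 + 18) * 6 / 2 = 186 / 2 = 93

93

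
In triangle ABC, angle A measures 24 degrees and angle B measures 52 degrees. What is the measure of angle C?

By the triangle angle sum property, the three interior angles of any triangle add up to 180°.
We know angle A = 24° and angle B = 52°, so their sum is 76°.
Therefore angle C = 180° - 76° = 104°.

104 degrees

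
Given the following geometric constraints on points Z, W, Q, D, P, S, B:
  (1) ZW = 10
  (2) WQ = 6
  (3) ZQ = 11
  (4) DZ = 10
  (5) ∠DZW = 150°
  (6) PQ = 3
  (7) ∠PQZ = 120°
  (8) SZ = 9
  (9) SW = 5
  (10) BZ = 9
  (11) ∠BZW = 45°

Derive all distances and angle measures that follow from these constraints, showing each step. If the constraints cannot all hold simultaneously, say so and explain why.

The constraints are consistent.

Step 1: From ZQ = 11, QP = 3, and ∠ZQP = 120°, by the law of cosines:
  ZP² = ZQ² + QP² - 2·ZQ·QP·cos(120°) = 121 + 9 + 33 = 163
  ZP = √163

Step 2: From WZ = 10, ZD = 10, and ∠WZD = 150°, by the law of cosines:
  WD² = WZ² + ZD² - 2·WZ·ZD·cos(150°) = 100 + 100 + 173.2 = 373.2
  WD ≈ 19.32

Step 3: From WZ = 10, ZB = 9, and ∠WZB = 45°, by the law of cosines:
  WB² = WZ² + ZB² - 2·WZ·ZB·cos(45°) = 100 + 81 - 127.3 = 53.72
  WB ≈ 7.33

Step 4: From ZQ = 11, ZW = 10, QW = 6, by the inverse law of cosines:
  cos(∠QZW) = (ZQ² + ZW² - QW²) / (2·ZQ·ZW)
  ∠QZW = 32.76°

Step 5: From ZS = 9, ZW = 10, SW = 5, by the inverse law of cosines:
  cos(∠SZW) = (ZS² + ZW² - SW²) / (2·ZS·ZW)
  ∠SZW = 29.93°

Step 6: From WQ = 6, WZ = 10, QZ = 11, by the inverse law of cosines:
  cos(∠QWZ) = (WQ² + WZ² - QZ²) / (2·WQ·WZ)
  ∠QWZ = 82.82°

Step 7: From WS = 5, WZ = 10, SZ = 9, by the inverse law of cosines:
  cos(∠SWZ) = (WS² + WZ² - SZ²) / (2·WS·WZ)
  ∠SWZ = 63.9°

Step 8: From QW = 6, QZ = 11, WZ = 10, by the inverse law of cosines:
  cos(∠WQZ) = (QW² + QZ² - WZ²) / (2·QW·QZ)
  ∠WQZ = 64.42°

Step 9: From SW = 5, SZ = 9, WZ = 10, by the inverse law of cosines:
  cos(∠WSZ) = (SW² + SZ² - WZ²) / (2·SW·SZ)
  ∠WSZ = 86.18°

Step 10: From ZP = √163, ZQ = 11, PQ = 3, by the inverse law of cosines:
  cos(∠PZQ) = (ZP² + ZQ² - PQ²) / (2·ZP·ZQ)
  ∠PZQ = 11.74°

Step 11: From WB = 7.33, WZ = 10, BZ = 9, by the inverse law of cosines:
  cos(∠BWZ) = (WB² + WZ² - BZ²) / (2·WB·WZ)
  ∠BWZ = 60.26°

Step 12: From WD = 19.32, WZ = 10, DZ = 10, by the inverse law of cosines:
  cos(∠DWZ) = (WD² + WZ² - DZ²) / (2·WD·WZ)
  ∠DWZ = 15°

Step 13: From DW = 19.32, DZ = 10, WZ = 10, by the inverse law of cosines:
  cos(∠WDZ) = (DW² + DZ² - WZ²) / (2·DW·DZ)
  ∠WDZ = 15°

Step 14: From PQ = 3, PZ = √163, QZ = 11, by the inverse law of cosines:
  cos(∠QPZ) = (PQ² + PZ² - QZ²) / (2·PQ·PZ)
  ∠QPZ = 48.26°

Step 15: From BW = 7.33, BZ = 9, WZ = 10, by the inverse law of cosines:
  cos(∠WBZ) = (BW² + BZ² - WZ²) / (2·BW·BZ)
  ∠WBZ = 74.74°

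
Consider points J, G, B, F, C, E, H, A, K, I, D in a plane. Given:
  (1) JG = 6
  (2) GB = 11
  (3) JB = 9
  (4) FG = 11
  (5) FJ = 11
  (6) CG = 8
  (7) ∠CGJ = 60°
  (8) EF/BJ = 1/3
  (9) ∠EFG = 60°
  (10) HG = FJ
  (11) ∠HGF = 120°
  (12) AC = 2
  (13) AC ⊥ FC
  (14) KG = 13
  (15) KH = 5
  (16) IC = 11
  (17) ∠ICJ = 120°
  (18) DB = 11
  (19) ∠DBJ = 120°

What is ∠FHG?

From the given relations: HG = FJ = 11.
Step 1: By the law of cosines on triangle HGF: HF² = 11² + 11² − 2·11·11·cos(120°) = 363, so HF = 11·√3.
Step 2: By the inverse law of cosines on triangle FHG: cos(∠FHG) = ((11·√3)² + 11² − 11²) / (2·11·√3·11) = 363/419.16 = 0.866, so ∠FHG = 30°.

Therefore, the measure of angle ∠FHG = 30°.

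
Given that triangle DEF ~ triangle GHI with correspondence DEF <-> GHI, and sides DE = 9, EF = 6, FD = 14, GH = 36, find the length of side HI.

Similar triangles have proportional sides. Setting up the proportion:
GH / DE = HI / EF
36 / 9 = HI / 6
HI = 6 * 36 / 9 = 24.

24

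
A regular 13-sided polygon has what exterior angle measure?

Each exterior angle of a regular n-gon is 360 / n.
For n = 13: 360 / 13 = 360/13 degrees.

360/13 degrees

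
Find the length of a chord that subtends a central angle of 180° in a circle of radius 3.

Chord = 2(3) sin(90°) = 6

6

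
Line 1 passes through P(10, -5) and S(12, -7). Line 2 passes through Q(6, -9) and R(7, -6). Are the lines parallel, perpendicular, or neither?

Slope of line 1: m1 = (-7 - -5)/(12 - 10) = -2/2 = -1
Slope of line 2: m2 = (-6 - -9)/(7 - 6) = 3/1 = 3
m1 != m2 and m1*m2 = -3 != -1. Neither.

Neither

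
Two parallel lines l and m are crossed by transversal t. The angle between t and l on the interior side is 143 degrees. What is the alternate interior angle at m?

Alternate interior angles lie on opposite sides of the transversal, between the parallel lines.
By the alternate interior angle theorem, they are equal: 143 degrees.

143 degrees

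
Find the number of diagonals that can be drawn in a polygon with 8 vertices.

The number of diagonals in an n-gon is n(n - 3)/2.
For n = 8: 8(8 - 3)/2 = 8 × 5 / 2 = 20.

20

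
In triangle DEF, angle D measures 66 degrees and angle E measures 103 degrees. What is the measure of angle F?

By the triangle angle sum property, the three interior angles of any triangle add up to 180°.
We know angle D = 66° and angle E = 103°, so their sum is 169°.
Therefore angle F = 180° - 169° = 11°.

11 degrees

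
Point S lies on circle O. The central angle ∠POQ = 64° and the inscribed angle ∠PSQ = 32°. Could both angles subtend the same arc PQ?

By the inscribed angle theorem, if both angles subtend the same arc, the inscribed angle must be half the central angle.
Half of 64° = 32°, which equals the given inscribed angle of 32°.
Therefore, yes, they correspond to the same arc.

Yes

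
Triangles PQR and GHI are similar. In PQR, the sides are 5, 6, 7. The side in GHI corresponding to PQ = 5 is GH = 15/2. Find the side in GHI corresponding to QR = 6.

k = 15/2/5 = 3/2. HI = 3/2 * 6 = 9.

9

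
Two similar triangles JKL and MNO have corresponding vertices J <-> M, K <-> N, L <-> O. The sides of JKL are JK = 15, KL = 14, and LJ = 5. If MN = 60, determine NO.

k = 60/15 = 4. NO = 4 * 14 = 56.

56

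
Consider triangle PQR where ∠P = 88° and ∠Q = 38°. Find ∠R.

By the triangle angle sum property, the three interior angles of any triangle add up to 180°.
We know angle P = 88° and angle Q = 38°, so their sum is 126°.
Therefore angle R = 180° - 126° = 54°.

54 degrees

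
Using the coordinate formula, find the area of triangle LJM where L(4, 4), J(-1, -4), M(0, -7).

Using the Shoelace formula for a triangle:
Area = (1/2)|x0(y1 - y2) + x1(y2 - y0) + x2(y0 - y1)|
Area = (1/2)|4(-4 - -7) + -1(-7 - 4) + 0(4 - -4)|
Area = (1/2)|12 + 11 + 0|
Area = (1/2)|23|
Area = (1/2)(23)
Area = 23/2

23/2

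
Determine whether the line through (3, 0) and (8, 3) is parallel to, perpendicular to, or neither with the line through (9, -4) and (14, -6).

Slope of line 1: m1 = (3 - 0)/(8 - 3) = 3/5 = 3/5
Slope of line 2: m2 = (-6 - -4)/(14 - 9) = -2/5 = -2/5
m1 != m2 (3/5 != -2/5), so not parallel.
m1 * m2 = (3/5) * (-2/5) = -6/25 != -1, so not perpendicular.
The lines are neither parallel nor perpendicular.

Neither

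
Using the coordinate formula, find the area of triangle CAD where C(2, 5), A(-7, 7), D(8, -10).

Shoelace: Area = (1/2)|2(7--10) + -7(-10-5) + 8(5-7)| = (1/2)(123) = 123/2

123/2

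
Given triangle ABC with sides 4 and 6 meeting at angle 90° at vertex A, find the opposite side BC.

By the law of cosines: BC^2 = AB^2 + AC^2 - 2*AB*AC*cos(A)
BC^2 = 4^2 + 6^2 - 2*4*6*cos(90°)
BC^2 = 16 + 36 - 48*(0)
BC^2 = 52
BC = 2*sqrt(13)

2*sqrt(13)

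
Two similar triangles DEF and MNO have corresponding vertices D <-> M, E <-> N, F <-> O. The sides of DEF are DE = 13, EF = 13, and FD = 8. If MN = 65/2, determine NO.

Since the triangles are similar, the ratio of corresponding sides is constant.
Scale factor k = MN / DE = 65/2 / 13 = 5/2
NO = k * EF = 5/2 * 13 = 65/2

65/2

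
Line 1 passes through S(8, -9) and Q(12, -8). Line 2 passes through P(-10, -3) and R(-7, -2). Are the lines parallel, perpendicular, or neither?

Slope of line 1: m1 = (-8 - -9)/(12 - 8) = 1/4 = 1/4
Slope of line 2: m2 = (-2 - -3)/(-7 - -10) = 1/3 = 1/3
For parallel lines we need equal slopes: 1/4 != 1/3.
For perpendicular lines we need m1*m2 = -1: (1/4)(1/3) = 1/12 != -1.
Since neither condition holds, the lines are neither parallel nor perpendicular.

Neither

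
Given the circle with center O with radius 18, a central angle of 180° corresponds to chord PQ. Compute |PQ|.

Chord = 2(18) sin(90°) = 36

36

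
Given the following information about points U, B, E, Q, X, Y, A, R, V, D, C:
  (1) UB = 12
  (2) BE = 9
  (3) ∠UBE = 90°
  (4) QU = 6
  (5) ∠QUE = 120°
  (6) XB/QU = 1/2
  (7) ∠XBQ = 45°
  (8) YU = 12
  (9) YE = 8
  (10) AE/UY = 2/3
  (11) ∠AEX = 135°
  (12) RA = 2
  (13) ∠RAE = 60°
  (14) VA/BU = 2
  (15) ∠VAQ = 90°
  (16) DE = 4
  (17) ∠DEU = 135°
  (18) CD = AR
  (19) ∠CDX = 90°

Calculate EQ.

Step 1: By the law of cosines on triangle UBE: UE² = 12² + 9² − 2·12·9·cos(90°) = 225, so UE = 15.
Step 2: By the law of cosines on triangle EUQ: EQ² = 15² + 6² − 2·15·6·cos(120°) = 351, so EQ = 3·√39.

Therefore, the length of EQ = 3·√39.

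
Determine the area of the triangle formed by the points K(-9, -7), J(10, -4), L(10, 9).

Shoelace: Area = (1/2)|-9(-4-9) + 10(9--7) + 10(-7--4)| = (1/2)(247) = 247/2

247/2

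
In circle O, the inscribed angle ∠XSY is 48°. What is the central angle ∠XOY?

Central angle = 2 × 48° = 96° (inscribed angle theorem).

96°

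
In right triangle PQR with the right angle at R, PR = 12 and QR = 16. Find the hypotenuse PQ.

PQ = sqrt(12^2 + 16^2) = sqrt(400) = 20

20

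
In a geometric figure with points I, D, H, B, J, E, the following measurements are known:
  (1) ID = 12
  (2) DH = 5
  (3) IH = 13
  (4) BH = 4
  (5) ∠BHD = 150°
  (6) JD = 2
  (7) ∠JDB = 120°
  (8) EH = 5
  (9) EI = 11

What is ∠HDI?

Step 1: By the inverse law of cosines on triangle HDI: cos(∠HDI) = (5² + 12² − 13²) / (2·5·12) = 0/120 = 0, so ∠HDI = 90°.

Therefore, the measure of angle ∠HDI = 90°.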